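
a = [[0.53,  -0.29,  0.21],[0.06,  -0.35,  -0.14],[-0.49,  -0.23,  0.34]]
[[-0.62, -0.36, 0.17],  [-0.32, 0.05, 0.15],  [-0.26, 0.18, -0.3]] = a @ [[-0.36, -0.59, 0.39], [1.08, -0.09, -0.19], [-0.55, -0.37, -0.46]]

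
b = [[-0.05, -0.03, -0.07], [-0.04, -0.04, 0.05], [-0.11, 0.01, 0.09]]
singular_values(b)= [0.16, 0.09, 0.04]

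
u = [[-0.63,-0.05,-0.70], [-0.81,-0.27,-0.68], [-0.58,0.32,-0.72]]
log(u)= [[-1.37+1.26j, (0.58+1.04j), (1.23+0.78j)], [1.44+0.94j, (-1.13+2.62j), (0.62-0.39j)], [(1.58+1.79j), -0.87-0.99j, (-0.7+2.4j)]]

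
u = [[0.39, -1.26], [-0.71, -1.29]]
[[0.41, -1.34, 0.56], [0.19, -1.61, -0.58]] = u @ [[0.2, 0.21, 1.04],[-0.26, 1.13, -0.12]]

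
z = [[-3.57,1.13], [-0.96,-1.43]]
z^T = [[-3.57,-0.96], [1.13,-1.43]]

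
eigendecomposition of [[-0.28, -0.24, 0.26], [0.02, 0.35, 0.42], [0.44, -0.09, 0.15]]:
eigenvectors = [[(0.82+0j), (0.16-0.28j), (0.16+0.28j)],[(0.23+0j), -0.79+0.00j, (-0.79-0j)],[(-0.52+0j), -0.04-0.52j, (-0.04+0.52j)]]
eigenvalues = [(-0.51+0j), (0.37+0.28j), (0.37-0.28j)]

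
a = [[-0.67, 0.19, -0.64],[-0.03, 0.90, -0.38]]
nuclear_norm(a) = 1.87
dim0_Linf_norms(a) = [0.67, 0.9, 0.64]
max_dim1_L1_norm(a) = 1.5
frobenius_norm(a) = 1.36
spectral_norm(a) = 1.17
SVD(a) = [[-0.68, -0.73], [-0.73, 0.68]] @ diag([1.1663229297359816, 0.6997076700823539]) @ [[0.41, -0.68, 0.61],  [0.67, 0.68, 0.3]]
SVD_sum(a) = [[-0.33, 0.54, -0.49], [-0.35, 0.58, -0.52]] + [[-0.34, -0.35, -0.15], [0.32, 0.32, 0.14]]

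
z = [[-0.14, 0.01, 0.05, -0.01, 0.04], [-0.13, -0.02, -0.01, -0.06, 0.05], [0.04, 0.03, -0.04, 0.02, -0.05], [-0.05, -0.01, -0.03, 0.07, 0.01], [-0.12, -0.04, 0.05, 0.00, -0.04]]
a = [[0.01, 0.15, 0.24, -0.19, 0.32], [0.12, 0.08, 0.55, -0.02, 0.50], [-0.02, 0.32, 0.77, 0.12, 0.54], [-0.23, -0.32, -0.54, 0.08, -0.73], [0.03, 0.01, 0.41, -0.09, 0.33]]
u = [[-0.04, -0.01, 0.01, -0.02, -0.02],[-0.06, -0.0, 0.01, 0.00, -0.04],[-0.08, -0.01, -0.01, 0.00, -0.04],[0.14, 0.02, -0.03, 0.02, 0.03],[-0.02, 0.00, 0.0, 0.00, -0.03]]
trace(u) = -0.06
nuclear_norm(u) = 0.27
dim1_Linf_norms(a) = [0.32, 0.55, 0.77, 0.73, 0.41]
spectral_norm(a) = 1.70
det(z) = 0.00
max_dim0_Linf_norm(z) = 0.14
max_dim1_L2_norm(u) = 0.15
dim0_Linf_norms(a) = [0.23, 0.32, 0.77, 0.19, 0.73]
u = a @ z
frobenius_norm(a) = 1.75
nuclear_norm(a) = 2.42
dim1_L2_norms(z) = [0.15, 0.15, 0.08, 0.09, 0.14]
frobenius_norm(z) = 0.29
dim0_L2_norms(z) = [0.23, 0.06, 0.09, 0.09, 0.09]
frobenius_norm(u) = 0.20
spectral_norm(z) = 0.25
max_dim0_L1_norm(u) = 0.34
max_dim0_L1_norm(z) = 0.48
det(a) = -0.00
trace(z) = -0.17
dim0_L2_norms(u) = [0.18, 0.02, 0.03, 0.03, 0.07]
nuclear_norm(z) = 0.53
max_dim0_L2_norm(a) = 1.19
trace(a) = 1.27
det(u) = 0.00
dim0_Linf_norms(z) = [0.14, 0.04, 0.05, 0.07, 0.05]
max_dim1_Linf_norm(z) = 0.14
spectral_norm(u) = 0.19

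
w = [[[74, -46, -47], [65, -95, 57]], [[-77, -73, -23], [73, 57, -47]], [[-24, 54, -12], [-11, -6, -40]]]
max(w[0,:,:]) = 74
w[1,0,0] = -77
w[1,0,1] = -73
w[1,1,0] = 73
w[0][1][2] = 57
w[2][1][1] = -6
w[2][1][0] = -11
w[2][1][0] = -11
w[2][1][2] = -40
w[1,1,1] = 57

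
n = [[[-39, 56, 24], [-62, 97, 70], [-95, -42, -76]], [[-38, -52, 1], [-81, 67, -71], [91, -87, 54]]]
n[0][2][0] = -95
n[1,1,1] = 67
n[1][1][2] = -71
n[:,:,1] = [[56, 97, -42], [-52, 67, -87]]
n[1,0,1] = -52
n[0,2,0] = -95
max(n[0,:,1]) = 97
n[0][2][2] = -76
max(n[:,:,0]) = 91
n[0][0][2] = 24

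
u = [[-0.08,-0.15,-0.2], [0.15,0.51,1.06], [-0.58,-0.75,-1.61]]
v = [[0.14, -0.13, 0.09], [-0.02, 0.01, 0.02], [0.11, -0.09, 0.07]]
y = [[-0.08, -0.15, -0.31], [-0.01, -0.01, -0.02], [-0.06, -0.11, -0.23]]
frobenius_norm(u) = 2.23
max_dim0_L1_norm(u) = 2.87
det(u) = 0.02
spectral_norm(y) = 0.44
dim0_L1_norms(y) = [0.15, 0.27, 0.56]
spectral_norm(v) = 0.26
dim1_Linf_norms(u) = [0.2, 1.06, 1.61]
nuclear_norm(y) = 0.45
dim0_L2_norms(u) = [0.6, 0.92, 1.94]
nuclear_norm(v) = 0.30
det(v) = -0.00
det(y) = 0.00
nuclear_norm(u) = 2.46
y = v @ u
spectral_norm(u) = 2.22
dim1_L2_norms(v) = [0.21, 0.03, 0.16]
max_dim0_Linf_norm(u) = 1.61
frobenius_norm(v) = 0.27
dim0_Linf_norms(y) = [0.08, 0.15, 0.31]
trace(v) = 0.22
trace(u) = -1.18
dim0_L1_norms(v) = [0.27, 0.23, 0.18]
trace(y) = -0.32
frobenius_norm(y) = 0.44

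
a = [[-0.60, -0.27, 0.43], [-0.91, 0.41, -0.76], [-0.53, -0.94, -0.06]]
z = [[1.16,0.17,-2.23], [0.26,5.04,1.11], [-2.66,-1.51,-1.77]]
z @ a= [[0.33, 1.85, 0.50], [-5.33, 0.95, -3.79], [3.91, 1.76, 0.11]]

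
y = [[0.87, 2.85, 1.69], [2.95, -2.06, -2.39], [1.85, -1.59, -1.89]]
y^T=[[0.87, 2.95, 1.85], [2.85, -2.06, -1.59], [1.69, -2.39, -1.89]]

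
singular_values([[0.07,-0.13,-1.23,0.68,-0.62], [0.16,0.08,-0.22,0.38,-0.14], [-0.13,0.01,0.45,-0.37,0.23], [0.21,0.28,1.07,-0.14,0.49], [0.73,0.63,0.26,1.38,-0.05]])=[2.1, 1.74, 0.06, 0.01, 0.0]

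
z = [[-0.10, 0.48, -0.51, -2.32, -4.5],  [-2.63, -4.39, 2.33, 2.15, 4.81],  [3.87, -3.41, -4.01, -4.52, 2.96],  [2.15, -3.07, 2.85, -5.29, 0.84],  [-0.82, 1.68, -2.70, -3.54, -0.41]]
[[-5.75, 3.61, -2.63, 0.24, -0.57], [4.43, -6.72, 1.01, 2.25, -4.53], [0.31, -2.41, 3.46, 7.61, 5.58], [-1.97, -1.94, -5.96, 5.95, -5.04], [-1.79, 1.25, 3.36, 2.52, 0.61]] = z @[[0.15, 0.26, -0.53, -0.08, 0.92], [0.33, 0.5, 0.23, -0.62, 0.04], [0.07, -0.12, -1.29, -0.22, -1.27], [0.45, -0.00, 0.19, -0.86, 0.61], [1.07, -0.74, 0.67, 0.35, -0.06]]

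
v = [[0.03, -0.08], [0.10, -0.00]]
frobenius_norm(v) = 0.13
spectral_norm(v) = 0.11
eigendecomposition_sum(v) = [[0.01+0.04j,-0.04+0.01j], [(0.05-0.01j),0.00+0.05j]] + [[0.01-0.04j,(-0.04-0.01j)],[0.05+0.01j,-0.05j]]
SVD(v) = [[-0.54, -0.84], [-0.84, 0.54]] @ diag([0.10926919433179325, 0.07321368157715336]) @ [[-0.92, 0.40], [0.40, 0.92]]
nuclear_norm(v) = 0.18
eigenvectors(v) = [[(0.11+0.66j),0.11-0.66j], [0.75+0.00j,(0.75-0j)]]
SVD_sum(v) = [[0.05, -0.02], [0.08, -0.04]] + [[-0.02, -0.06], [0.02, 0.04]]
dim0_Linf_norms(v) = [0.1, 0.08]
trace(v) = 0.03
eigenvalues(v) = [(0.02+0.09j), (0.02-0.09j)]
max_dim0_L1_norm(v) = 0.13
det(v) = 0.01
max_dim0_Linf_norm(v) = 0.1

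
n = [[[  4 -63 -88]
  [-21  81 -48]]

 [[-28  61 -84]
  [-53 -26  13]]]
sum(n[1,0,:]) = -51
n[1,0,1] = 61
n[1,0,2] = -84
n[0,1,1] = 81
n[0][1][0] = -21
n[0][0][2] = -88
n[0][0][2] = -88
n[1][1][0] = -53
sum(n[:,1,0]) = -74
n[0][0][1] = -63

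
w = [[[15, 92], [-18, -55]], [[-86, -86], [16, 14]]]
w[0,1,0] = -18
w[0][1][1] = -55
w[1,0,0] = -86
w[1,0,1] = -86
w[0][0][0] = 15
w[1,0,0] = -86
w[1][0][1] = -86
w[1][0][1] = -86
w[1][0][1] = -86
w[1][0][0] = -86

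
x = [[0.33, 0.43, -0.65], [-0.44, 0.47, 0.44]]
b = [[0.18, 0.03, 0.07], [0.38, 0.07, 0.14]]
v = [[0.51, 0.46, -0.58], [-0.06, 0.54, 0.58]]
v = b + x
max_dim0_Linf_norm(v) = 0.58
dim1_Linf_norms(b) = [0.18, 0.38]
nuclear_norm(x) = 1.60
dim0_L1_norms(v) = [0.57, 1.0, 1.16]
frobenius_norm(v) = 1.20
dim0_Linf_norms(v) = [0.51, 0.54, 0.58]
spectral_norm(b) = 0.46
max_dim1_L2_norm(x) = 0.85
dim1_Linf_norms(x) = [0.65, 0.47]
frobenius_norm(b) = 0.46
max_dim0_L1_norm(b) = 0.56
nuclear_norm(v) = 1.69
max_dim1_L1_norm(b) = 0.59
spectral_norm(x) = 0.95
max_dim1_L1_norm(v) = 1.55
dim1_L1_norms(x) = [1.41, 1.35]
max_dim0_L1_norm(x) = 1.09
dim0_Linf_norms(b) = [0.38, 0.07, 0.14]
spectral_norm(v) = 0.93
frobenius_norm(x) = 1.15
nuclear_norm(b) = 0.46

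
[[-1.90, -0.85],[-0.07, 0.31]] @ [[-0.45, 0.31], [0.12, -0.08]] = [[0.75,-0.52], [0.07,-0.05]]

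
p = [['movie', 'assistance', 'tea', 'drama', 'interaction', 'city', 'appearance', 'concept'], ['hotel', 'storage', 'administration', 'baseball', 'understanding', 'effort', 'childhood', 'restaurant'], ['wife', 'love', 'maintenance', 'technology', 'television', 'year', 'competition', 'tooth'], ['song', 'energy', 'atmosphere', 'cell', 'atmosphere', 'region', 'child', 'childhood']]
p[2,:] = ['wife', 'love', 'maintenance', 'technology', 'television', 'year', 'competition', 'tooth']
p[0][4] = 'interaction'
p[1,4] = 'understanding'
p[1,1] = 'storage'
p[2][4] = 'television'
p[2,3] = 'technology'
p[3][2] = 'atmosphere'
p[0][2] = 'tea'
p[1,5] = 'effort'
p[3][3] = 'cell'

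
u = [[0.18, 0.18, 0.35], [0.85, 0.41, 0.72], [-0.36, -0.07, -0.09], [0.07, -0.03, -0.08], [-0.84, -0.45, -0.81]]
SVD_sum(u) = [[0.28, 0.14, 0.26], [0.82, 0.42, 0.75], [-0.23, -0.12, -0.21], [-0.01, -0.0, -0.01], [-0.87, -0.44, -0.79]] + [[-0.1, 0.04, 0.09], [0.03, -0.01, -0.03], [-0.13, 0.05, 0.12], [0.08, -0.03, -0.07], [0.03, -0.01, -0.02]] + [[-0.00,0.0,-0.0], [-0.00,0.00,-0.0], [-0.0,0.0,-0.00], [-0.0,0.0,-0.00], [-0.0,0.0,-0.0]]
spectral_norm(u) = 1.80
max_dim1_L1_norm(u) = 2.1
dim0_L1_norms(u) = [2.3, 1.14, 2.05]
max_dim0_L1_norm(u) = 2.3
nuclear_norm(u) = 2.07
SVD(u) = [[-0.23, -0.55, -0.02],[-0.66, 0.15, -0.37],[0.18, -0.69, -0.54],[0.01, 0.42, -0.72],[0.69, 0.14, -0.21]] @ diag([1.8018296947860604, 0.2621117765051265, 0.002677238222349389]) @ [[-0.69, -0.35, -0.63], [0.72, -0.25, -0.65], [0.07, -0.90, 0.43]]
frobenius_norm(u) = 1.82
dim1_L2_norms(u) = [0.43, 1.19, 0.38, 0.11, 1.25]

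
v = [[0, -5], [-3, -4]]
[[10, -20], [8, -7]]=v@ [[0, -3], [-2, 4]]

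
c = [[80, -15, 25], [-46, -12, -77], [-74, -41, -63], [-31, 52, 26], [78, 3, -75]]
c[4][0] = 78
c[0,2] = 25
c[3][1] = 52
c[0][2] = 25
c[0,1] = -15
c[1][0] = -46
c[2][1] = -41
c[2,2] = -63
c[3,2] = 26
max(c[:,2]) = 26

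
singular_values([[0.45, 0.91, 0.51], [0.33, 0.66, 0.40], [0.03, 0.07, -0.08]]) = [1.41, 0.11, 0.0]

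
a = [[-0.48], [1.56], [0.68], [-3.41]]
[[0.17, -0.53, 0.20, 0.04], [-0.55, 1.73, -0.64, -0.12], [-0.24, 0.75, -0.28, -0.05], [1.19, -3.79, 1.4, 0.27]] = a @ [[-0.35,1.11,-0.41,-0.08]]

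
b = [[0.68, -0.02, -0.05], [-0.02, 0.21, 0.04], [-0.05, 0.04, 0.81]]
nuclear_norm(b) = 1.70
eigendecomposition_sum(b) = [[0.09, -0.02, -0.25], [-0.02, 0.0, 0.06], [-0.25, 0.06, 0.74]] + [[0.59,-0.01,0.20], [-0.01,0.0,-0.00], [0.20,-0.0,0.07]] + [[0.0, 0.01, -0.0], [0.01, 0.21, -0.01], [-0.0, -0.01, 0.00]]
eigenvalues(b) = [0.83, 0.66, 0.21]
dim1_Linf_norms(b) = [0.68, 0.21, 0.81]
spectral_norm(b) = 0.83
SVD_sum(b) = [[0.09, -0.02, -0.25], [-0.02, 0.0, 0.06], [-0.25, 0.06, 0.74]] + [[0.59,  -0.01,  0.20],[-0.01,  0.0,  -0.0],[0.20,  -0.00,  0.07]] + [[0.00, 0.01, -0.00], [0.01, 0.21, -0.01], [-0.00, -0.01, 0.0]]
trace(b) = 1.70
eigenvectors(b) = [[0.32,  -0.95,  -0.04], [-0.07,  0.01,  -1.0], [-0.94,  -0.33,  0.06]]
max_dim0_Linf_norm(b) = 0.81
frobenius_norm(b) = 1.08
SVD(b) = [[-0.32, -0.95, -0.04], [0.07, 0.01, -1.00], [0.94, -0.33, 0.06]] @ diag([0.8301730158477272, 0.6630727265797723, 0.20675425757250052]) @ [[-0.32, 0.07, 0.94],  [-0.95, 0.01, -0.33],  [-0.04, -1.0, 0.06]]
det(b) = 0.11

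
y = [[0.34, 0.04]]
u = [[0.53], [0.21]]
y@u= [[0.19]]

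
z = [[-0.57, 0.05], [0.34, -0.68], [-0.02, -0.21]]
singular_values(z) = [0.86, 0.47]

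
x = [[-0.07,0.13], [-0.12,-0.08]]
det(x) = 0.02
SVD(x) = [[-0.79, 0.62], [0.62, 0.79]] @ diag([0.15284486518299797, 0.13870272955926705]) @ [[-0.12,  -0.99], [-0.99,  0.12]]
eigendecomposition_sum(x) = [[(-0.03+0.06j), 0.06+0.04j], [-0.06-0.04j, -0.04+0.06j]] + [[(-0.04-0.06j), 0.06-0.04j],  [(-0.06+0.04j), (-0.04-0.06j)]]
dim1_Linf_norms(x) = [0.13, 0.12]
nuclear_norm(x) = 0.29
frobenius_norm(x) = 0.21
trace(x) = -0.15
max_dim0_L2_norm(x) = 0.15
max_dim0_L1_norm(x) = 0.21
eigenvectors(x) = [[0.72+0.00j, 0.72-0.00j], [(-0.03+0.69j), -0.03-0.69j]]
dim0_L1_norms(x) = [0.19, 0.21]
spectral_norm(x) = 0.15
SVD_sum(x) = [[0.01, 0.12], [-0.01, -0.09]] + [[-0.08, 0.01], [-0.11, 0.01]]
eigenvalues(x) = [(-0.08+0.12j), (-0.08-0.12j)]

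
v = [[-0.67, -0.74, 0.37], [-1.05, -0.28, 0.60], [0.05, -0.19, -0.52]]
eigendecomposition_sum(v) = [[0.18, -0.18, -0.05],[-0.23, 0.23, 0.06],[0.06, -0.06, -0.02]] + [[-0.95,-0.53,0.86],[-0.88,-0.49,0.8],[-0.15,-0.09,0.14]] + [[0.1, -0.03, -0.44],[0.06, -0.02, -0.26],[0.15, -0.05, -0.64]]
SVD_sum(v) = [[-0.78, -0.41, 0.48], [-0.94, -0.5, 0.58], [0.16, 0.09, -0.10]] + [[-0.0,-0.24,-0.21], [0.0,0.13,0.12], [-0.00,-0.37,-0.32]] + [[0.11, -0.09, 0.10], [-0.11, 0.09, -0.10], [-0.11, 0.09, -0.1]]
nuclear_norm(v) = 2.49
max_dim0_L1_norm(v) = 1.77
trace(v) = -1.47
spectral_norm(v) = 1.59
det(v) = 0.29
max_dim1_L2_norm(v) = 1.24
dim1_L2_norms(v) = [1.06, 1.24, 0.56]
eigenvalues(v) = [0.39, -1.3, -0.56]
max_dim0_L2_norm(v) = 1.25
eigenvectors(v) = [[0.61, -0.73, 0.53],  [-0.77, -0.68, 0.31],  [0.19, -0.12, 0.79]]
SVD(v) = [[-0.63, 0.52, -0.57], [-0.77, -0.29, 0.57], [0.13, 0.8, 0.59]] @ diag([1.5896573636654996, 0.6063855065997246, 0.2976341437568095]) @ [[0.78, 0.41, -0.48], [-0.00, -0.75, -0.66], [-0.63, 0.51, -0.58]]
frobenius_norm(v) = 1.73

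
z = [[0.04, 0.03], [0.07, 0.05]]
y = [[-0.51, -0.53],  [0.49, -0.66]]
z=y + [[0.55, 0.56], [-0.42, 0.71]]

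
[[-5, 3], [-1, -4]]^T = [[-5, -1], [3, -4]]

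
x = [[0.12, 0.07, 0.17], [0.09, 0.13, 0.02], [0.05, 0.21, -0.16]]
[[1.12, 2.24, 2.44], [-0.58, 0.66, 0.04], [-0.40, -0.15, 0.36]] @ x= [[0.46, 0.88, -0.16], [-0.01, 0.05, -0.09], [-0.04, 0.03, -0.13]]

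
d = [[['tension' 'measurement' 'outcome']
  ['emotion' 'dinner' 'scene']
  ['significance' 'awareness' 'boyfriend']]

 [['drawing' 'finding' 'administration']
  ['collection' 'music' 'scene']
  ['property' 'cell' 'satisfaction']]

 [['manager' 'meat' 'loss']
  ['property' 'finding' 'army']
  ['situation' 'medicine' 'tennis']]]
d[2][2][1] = 'medicine'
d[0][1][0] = 'emotion'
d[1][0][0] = 'drawing'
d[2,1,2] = 'army'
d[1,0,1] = 'finding'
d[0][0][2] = 'outcome'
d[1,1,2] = 'scene'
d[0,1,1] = 'dinner'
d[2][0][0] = 'manager'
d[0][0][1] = 'measurement'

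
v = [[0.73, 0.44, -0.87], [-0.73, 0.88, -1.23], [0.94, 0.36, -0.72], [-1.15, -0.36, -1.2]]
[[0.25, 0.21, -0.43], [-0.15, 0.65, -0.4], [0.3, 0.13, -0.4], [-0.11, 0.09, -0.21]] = v@[[0.27,-0.13,-0.13], [-0.13,0.49,-0.10], [-0.13,-0.10,0.33]]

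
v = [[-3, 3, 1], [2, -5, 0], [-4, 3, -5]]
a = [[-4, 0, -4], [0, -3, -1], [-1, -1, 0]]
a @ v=[[28, -24, 16], [-2, 12, 5], [1, 2, -1]]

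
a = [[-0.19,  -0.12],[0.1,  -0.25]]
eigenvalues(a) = [(-0.22+0.11j), (-0.22-0.11j)]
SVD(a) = [[0.38, 0.92], [0.92, -0.38]] @ diag([0.2775902541266607, 0.21434470092329305]) @ [[0.07, -1.0], [-1.0, -0.07]]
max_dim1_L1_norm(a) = 0.35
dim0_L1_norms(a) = [0.29, 0.37]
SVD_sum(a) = [[0.01, -0.11], [0.02, -0.26]] + [[-0.20, -0.01], [0.08, 0.01]]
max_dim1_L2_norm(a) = 0.27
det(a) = 0.06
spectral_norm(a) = 0.28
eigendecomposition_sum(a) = [[(-0.1+0.08j),(-0.06-0.13j)],[0.05+0.10j,(-0.13+0.02j)]] + [[(-0.1-0.08j), -0.06+0.13j], [(0.05-0.1j), (-0.12-0.02j)]]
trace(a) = -0.44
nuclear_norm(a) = 0.49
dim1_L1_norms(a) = [0.31, 0.35]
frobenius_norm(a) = 0.35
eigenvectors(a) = [[0.74+0.00j, (0.74-0j)], [0.18-0.65j, 0.18+0.65j]]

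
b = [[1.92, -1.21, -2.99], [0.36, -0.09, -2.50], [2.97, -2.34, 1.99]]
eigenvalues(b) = [(1.91+1.81j), (1.91-1.81j), (-0+0j)]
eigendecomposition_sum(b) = [[(0.96+2.56j),(-0.6-1.96j),-1.49+0.81j], [(0.18+2.05j),-0.04-1.54j,(-1.25+0.29j)], [(1.48-1.41j),-1.17+0.98j,(1+0.79j)]] + [[0.96-2.56j, -0.60+1.96j, -1.49-0.81j], [(0.18-2.05j), (-0.04+1.54j), (-1.25-0.29j)], [(1.48+1.41j), -1.17-0.98j, 1.00-0.79j]] + [[-0j, (-0+0j), (-0+0j)], [-0j, -0.00+0.00j, (-0+0j)], [0.00-0.00j, (-0+0j), -0.00+0.00j]]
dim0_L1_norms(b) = [5.25, 3.64, 7.48]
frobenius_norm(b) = 6.22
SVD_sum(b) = [[2.36,-1.69,-0.87], [0.82,-0.58,-0.3], [2.37,-1.69,-0.88]] + [[-0.44, 0.48, -2.12],  [-0.46, 0.5, -2.20],  [0.6, -0.65, 2.87]] + [[0.00, 0.0, 0.0], [-0.00, -0.00, -0.0], [-0.00, -0.0, -0.0]]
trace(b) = 3.82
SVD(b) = [[-0.69,-0.51,-0.52], [-0.24,-0.52,0.82], [-0.69,0.68,0.24]] @ diag([4.421975749487584, 4.379615325350259, 0.0002700015880257291]) @ [[-0.78, 0.56, 0.29], [0.2, -0.22, 0.96], [-0.59, -0.80, -0.06]]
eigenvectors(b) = [[(-0.69+0j), (-0.69-0j), -0.59+0.00j], [-0.50-0.14j, (-0.5+0.14j), -0.80+0.00j], [0.20+0.47j, 0.20-0.47j, -0.06+0.00j]]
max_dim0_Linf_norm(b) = 2.99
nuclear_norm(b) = 8.80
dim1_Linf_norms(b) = [2.99, 2.5, 2.97]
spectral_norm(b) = 4.42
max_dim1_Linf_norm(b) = 2.99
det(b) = -0.01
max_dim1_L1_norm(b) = 7.3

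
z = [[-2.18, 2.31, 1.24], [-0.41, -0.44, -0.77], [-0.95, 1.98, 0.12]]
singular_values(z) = [3.99, 0.94, 0.78]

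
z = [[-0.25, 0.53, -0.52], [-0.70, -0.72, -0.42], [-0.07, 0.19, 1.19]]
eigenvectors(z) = [[0.20+0.63j, 0.20-0.63j, -0.36+0.00j], [-0.75+0.00j, (-0.75-0j), (-0.07+0j)], [(0.07+0.05j), (0.07-0.05j), (0.93+0j)]]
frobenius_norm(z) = 1.80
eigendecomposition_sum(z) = [[-0.14+0.37j, (0.28+0.24j), (-0.03+0.16j)], [-0.35-0.29j, -0.36+0.22j, -0.16-0.09j], [(0.01+0.05j), 0.05+0.00j, (0.01+0.02j)]] + [[-0.14-0.37j, (0.28-0.24j), -0.03-0.16j], [(-0.35+0.29j), -0.36-0.22j, -0.16+0.09j], [(0.01-0.05j), 0.05-0.00j, 0.01-0.02j]] + [[0.04+0.00j, -0.03+0.00j, (-0.45-0j)],[(0.01+0j), (-0.01+0j), (-0.09-0j)],[(-0.1-0j), 0.09-0.00j, (1.17+0j)]]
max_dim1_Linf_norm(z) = 1.19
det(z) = 0.75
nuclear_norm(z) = 2.93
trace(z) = 0.22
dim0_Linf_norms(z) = [0.7, 0.72, 1.19]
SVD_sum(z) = [[-0.11, -0.11, -0.37], [-0.22, -0.21, -0.72], [0.31, 0.31, 1.04]] + [[0.23,0.42,-0.19], [-0.33,-0.60,0.28], [-0.15,-0.27,0.12]] + [[-0.37,0.23,0.04], [-0.15,0.09,0.02], [-0.24,0.14,0.03]]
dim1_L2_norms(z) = [0.78, 1.09, 1.21]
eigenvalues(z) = [(-0.49+0.62j), (-0.49-0.62j), (1.2+0j)]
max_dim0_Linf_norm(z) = 1.19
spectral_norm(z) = 1.43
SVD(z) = [[-0.28, -0.54, -0.8], [-0.55, 0.77, -0.33], [0.79, 0.34, -0.51]] @ diag([1.4287882588875165, 0.9571594791957347, 0.5459943613728344]) @ [[0.28, 0.28, 0.92], [-0.45, -0.81, 0.38], [0.85, -0.52, -0.10]]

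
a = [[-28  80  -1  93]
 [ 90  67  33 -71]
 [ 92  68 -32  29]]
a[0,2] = -1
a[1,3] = -71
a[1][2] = 33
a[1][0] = 90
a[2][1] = 68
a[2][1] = 68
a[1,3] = -71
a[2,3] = 29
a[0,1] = 80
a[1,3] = -71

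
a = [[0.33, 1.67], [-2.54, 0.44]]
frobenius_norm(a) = 3.09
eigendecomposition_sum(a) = [[(0.16+1.03j), 0.84-0.16j], [-1.27+0.24j, 0.22+1.02j]] + [[0.16-1.03j, 0.84+0.16j], [(-1.27-0.24j), 0.22-1.02j]]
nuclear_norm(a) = 4.28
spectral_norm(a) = 2.58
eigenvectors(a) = [[-0.02+0.63j,  (-0.02-0.63j)], [-0.78+0.00j,  (-0.78-0j)]]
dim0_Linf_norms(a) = [2.54, 1.67]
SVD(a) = [[-0.03, 1.00], [1.00, 0.03]] @ diag([2.5783814481044356, 1.7014549973686854]) @ [[-0.99, 0.15], [0.15, 0.99]]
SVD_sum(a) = [[0.07, -0.01], [-2.55, 0.39]] + [[0.26, 1.68], [0.01, 0.05]]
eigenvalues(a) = [(0.38+2.06j), (0.38-2.06j)]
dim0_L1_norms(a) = [2.87, 2.11]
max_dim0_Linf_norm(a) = 2.54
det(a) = 4.39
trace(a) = 0.77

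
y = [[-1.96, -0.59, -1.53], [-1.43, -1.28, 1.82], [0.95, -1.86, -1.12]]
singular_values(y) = [2.76, 2.67, 2.1]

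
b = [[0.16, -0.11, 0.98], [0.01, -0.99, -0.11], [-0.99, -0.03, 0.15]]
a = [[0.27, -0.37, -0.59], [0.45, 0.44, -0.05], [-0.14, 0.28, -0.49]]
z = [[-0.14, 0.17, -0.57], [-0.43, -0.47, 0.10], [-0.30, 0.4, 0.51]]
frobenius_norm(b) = 1.73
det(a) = -0.25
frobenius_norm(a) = 1.14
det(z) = 0.25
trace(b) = -0.68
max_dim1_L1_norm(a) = 1.23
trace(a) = 0.22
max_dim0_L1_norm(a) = 1.13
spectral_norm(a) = 0.80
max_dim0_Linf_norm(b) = 0.99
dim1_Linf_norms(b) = [0.98, 0.99, 0.99]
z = b @ a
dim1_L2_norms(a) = [0.75, 0.63, 0.58]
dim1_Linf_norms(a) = [0.59, 0.45, 0.49]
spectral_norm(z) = 0.80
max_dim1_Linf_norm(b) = 0.99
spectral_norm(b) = 1.00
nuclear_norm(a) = 1.93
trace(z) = -0.10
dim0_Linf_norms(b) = [0.99, 0.99, 0.98]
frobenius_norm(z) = 1.14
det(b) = -1.00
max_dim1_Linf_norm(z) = 0.57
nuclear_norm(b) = 3.00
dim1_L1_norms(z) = [0.88, 1.0, 1.21]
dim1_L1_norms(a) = [1.23, 0.94, 0.91]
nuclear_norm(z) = 1.93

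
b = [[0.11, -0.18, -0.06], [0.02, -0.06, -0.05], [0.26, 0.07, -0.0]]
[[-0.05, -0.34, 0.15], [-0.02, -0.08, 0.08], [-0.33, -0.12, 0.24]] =b @ [[-1.11, -0.88, 0.87], [-0.59, 1.56, 0.18], [0.62, -0.64, -1.40]]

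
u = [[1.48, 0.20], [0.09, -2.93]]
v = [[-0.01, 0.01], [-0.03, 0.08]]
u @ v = [[-0.02,  0.03], [0.09,  -0.23]]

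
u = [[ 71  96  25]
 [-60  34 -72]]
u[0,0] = 71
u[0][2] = 25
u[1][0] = -60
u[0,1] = 96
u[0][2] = 25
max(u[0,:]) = 96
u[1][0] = -60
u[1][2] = -72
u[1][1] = 34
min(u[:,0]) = -60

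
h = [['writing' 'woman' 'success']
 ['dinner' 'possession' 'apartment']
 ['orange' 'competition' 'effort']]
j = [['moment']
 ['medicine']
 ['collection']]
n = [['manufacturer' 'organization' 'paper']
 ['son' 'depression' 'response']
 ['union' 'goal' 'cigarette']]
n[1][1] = 'depression'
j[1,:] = ['medicine']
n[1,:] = ['son', 'depression', 'response']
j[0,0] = 'moment'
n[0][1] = 'organization'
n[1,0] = 'son'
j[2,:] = ['collection']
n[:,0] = ['manufacturer', 'son', 'union']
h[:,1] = ['woman', 'possession', 'competition']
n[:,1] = ['organization', 'depression', 'goal']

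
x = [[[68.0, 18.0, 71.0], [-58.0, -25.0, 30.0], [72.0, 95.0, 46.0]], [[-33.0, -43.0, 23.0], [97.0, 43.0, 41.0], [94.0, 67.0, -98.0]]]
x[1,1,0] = 97.0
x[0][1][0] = -58.0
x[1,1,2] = 41.0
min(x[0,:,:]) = -58.0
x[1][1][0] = 97.0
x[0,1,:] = [-58.0, -25.0, 30.0]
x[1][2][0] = 94.0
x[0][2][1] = 95.0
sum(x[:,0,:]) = 104.0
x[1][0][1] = -43.0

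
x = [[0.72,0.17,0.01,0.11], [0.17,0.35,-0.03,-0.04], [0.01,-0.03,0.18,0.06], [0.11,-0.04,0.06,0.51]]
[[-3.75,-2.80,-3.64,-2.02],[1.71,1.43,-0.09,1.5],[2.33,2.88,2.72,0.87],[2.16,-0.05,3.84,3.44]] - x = [[-4.47, -2.97, -3.65, -2.13], [1.54, 1.08, -0.06, 1.54], [2.32, 2.91, 2.54, 0.81], [2.05, -0.01, 3.78, 2.93]]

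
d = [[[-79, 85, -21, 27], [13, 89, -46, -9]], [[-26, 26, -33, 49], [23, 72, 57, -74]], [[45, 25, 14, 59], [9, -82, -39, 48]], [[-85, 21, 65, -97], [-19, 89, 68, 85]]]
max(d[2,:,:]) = 59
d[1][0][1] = 26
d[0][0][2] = -21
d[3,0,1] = 21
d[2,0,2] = 14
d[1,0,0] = -26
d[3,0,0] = -85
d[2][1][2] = -39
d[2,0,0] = 45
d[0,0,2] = -21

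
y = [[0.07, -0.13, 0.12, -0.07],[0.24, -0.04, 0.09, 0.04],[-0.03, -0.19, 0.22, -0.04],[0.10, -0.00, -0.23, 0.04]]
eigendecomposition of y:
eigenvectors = [[(-0.34+0.23j), (-0.34-0.23j), (-0.09+0.12j), (-0.09-0.12j)], [(-0.26+0.46j), (-0.26-0.46j), 0.31+0.54j, 0.31-0.54j], [(-0.53+0j), -0.53-0.00j, -0.13+0.42j, -0.13-0.42j], [0.38-0.35j, (0.38+0.35j), (-0.63+0j), -0.63-0.00j]]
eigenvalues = [(0.14+0.15j), (0.14-0.15j), (0.01+0.13j), (0.01-0.13j)]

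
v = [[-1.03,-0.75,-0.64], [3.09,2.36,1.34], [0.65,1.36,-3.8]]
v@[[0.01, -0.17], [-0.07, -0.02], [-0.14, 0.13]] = [[0.13,0.11], [-0.32,-0.4], [0.44,-0.63]]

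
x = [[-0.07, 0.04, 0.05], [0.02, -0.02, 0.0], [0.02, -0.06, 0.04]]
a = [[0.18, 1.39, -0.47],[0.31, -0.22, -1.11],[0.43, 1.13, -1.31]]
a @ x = [[0.01, 0.01, -0.01], [-0.05, 0.08, -0.03], [-0.03, 0.07, -0.03]]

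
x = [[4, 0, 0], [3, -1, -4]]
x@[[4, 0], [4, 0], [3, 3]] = [[16, 0], [-4, -12]]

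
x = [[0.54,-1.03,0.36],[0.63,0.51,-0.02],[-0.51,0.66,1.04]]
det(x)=1.201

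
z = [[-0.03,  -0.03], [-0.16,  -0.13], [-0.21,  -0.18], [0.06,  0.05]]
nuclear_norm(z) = 0.36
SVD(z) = [[-0.12, 0.64], [-0.58, -0.65], [-0.78, 0.41], [0.22, 0.08]] @ diag([0.3561850105037896, 0.0056778774568733165]) @ [[0.76, 0.64], [0.64, -0.76]]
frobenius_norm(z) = 0.36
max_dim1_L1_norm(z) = 0.39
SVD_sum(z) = [[-0.03,-0.03], [-0.16,-0.13], [-0.21,-0.18], [0.06,0.05]] + [[0.00, -0.00], [-0.0, 0.00], [0.00, -0.00], [0.00, -0.0]]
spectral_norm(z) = 0.36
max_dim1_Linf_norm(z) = 0.21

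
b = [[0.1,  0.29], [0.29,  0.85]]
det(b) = 0.001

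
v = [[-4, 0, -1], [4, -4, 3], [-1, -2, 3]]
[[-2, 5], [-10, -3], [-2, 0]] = v @ [[0, -1], [4, -1], [2, -1]]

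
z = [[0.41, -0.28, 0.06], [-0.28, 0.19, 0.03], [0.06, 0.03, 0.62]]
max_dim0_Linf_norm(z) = 0.62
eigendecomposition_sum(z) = [[-0.00,-0.00,0.0], [-0.0,-0.0,0.00], [0.0,0.00,-0.0]] + [[0.24, -0.19, -0.21], [-0.19, 0.15, 0.17], [-0.21, 0.17, 0.18]] + [[0.17,  -0.09,  0.27],  [-0.09,  0.04,  -0.14],  [0.27,  -0.14,  0.44]]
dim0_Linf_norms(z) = [0.41, 0.28, 0.62]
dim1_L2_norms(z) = [0.5, 0.34, 0.62]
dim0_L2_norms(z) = [0.5, 0.34, 0.62]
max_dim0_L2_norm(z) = 0.62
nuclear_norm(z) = 1.23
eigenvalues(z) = [-0.01, 0.58, 0.65]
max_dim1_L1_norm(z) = 0.75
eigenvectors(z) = [[0.56,0.65,0.51], [0.82,-0.51,-0.26], [-0.09,-0.57,0.82]]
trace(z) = 1.22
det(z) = -0.00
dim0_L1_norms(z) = [0.75, 0.5, 0.71]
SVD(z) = [[-0.51, 0.65, -0.56], [0.26, -0.51, -0.82], [-0.82, -0.57, 0.09]] @ diag([0.6479580348538492, 0.5783687037239361, 0.006326738577785449]) @ [[-0.51, 0.26, -0.82], [0.65, -0.51, -0.57], [0.56, 0.82, -0.09]]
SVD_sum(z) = [[0.17,  -0.09,  0.27], [-0.09,  0.04,  -0.14], [0.27,  -0.14,  0.44]] + [[0.24, -0.19, -0.21], [-0.19, 0.15, 0.17], [-0.21, 0.17, 0.18]] + [[-0.0,-0.0,0.00], [-0.00,-0.0,0.00], [0.00,0.00,-0.0]]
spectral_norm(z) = 0.65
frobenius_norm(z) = 0.87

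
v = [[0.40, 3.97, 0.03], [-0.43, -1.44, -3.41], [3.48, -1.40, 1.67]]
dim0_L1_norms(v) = [4.31, 6.81, 5.11]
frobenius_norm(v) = 6.83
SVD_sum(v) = [[0.98, 1.88, 1.85], [-1.17, -2.24, -2.20], [0.48, 0.92, 0.9]] + [[-1.5,1.78,-1.01], [-0.36,0.42,-0.24], [2.19,-2.6,1.48]] + [[0.92, 0.31, -0.81], [1.1, 0.38, -0.97], [0.8, 0.28, -0.71]]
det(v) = -46.96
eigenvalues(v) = [(2.26+2.64j), (2.26-2.64j), (-3.89+0j)]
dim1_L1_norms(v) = [4.4, 5.28, 6.55]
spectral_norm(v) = 4.59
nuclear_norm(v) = 11.38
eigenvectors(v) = [[0.06-0.59j,0.06+0.59j,(-0.58+0j)], [0.42-0.23j,0.42+0.23j,0.62+0.00j], [(-0.65+0j),-0.65-0.00j,(0.52+0j)]]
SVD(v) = [[-0.61, 0.56, -0.56], [0.73, 0.13, -0.67], [-0.3, -0.82, -0.49]] @ diag([4.587288316999415, 4.529418903582429, 2.260276596479027]) @ [[-0.35, -0.67, -0.66], [-0.59, 0.70, -0.40], [-0.73, -0.25, 0.64]]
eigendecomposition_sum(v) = [[(0.58+1.34j),1.02+0.25j,(-0.58+1.19j)], [(-0.63+1.02j),(0.31+0.81j),-1.07+0.17j], [1.40-0.79j,(0.16-1.15j),1.36+0.50j]] + [[0.58-1.34j,(1.02-0.25j),-0.58-1.19j], [(-0.63-1.02j),(0.31-0.81j),(-1.07-0.17j)], [1.40+0.79j,(0.16+1.15j),(1.36-0.5j)]] + [[-0.77+0.00j, (1.92+0j), 1.18+0.00j],[(0.82-0j), -2.06-0.00j, (-1.27-0j)],[0.69-0.00j, (-1.72-0j), (-1.06-0j)]]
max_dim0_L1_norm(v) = 6.81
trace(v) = 0.63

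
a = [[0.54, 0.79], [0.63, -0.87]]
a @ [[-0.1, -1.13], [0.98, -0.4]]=[[0.72, -0.93], [-0.92, -0.36]]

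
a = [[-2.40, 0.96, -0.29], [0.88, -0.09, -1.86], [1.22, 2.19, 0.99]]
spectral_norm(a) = 2.86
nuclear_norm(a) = 7.25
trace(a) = -1.50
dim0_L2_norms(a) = [2.83, 2.39, 2.13]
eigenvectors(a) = [[(0.93+0j),0.01+0.19j,0.01-0.19j], [-0.37+0.00j,-0.13+0.62j,-0.13-0.62j], [(-0.09+0j),0.75+0.00j,(0.75-0j)]]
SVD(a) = [[-0.69, 0.56, 0.46], [0.12, -0.54, 0.84], [0.71, 0.63, 0.31]] @ diag([2.8616653024484435, 2.6649382835209035, 1.7266660481364984]) @ [[0.92, 0.31, 0.24], [-0.39, 0.74, 0.55], [0.01, 0.6, -0.8]]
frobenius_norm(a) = 4.27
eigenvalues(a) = [(-2.75+0j), (0.63+2.1j), (0.63-2.1j)]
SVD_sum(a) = [[-1.83, -0.61, -0.48], [0.31, 0.1, 0.08], [1.87, 0.63, 0.49]] + [[-0.58, 1.1, 0.82], [0.56, -1.06, -0.79], [-0.66, 1.24, 0.93]] + [[0.01, 0.47, -0.63], [0.01, 0.86, -1.15], [0.00, 0.32, -0.42]]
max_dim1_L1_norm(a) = 4.4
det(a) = -13.17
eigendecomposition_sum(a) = [[-2.44+0.00j, (0.74-0j), (0.18-0j)], [0.97-0.00j, -0.29+0.00j, (-0.07+0j)], [(0.23-0j), (-0.07+0j), -0.02+0.00j]] + [[(0.02+0.12j), 0.11+0.27j, -0.23+0.14j],[-0.04+0.41j, 0.10+0.99j, (-0.9+0.24j)],[0.49-0.05j, (1.13-0.37j), 0.50+0.98j]] + [[(0.02-0.12j),(0.11-0.27j),-0.23-0.14j], [(-0.04-0.41j),(0.1-0.99j),(-0.9-0.24j)], [0.49+0.05j,1.13+0.37j,0.50-0.98j]]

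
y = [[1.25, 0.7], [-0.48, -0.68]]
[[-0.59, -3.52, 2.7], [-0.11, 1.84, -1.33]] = y@ [[-0.94, -2.15, 1.76], [0.83, -1.19, 0.72]]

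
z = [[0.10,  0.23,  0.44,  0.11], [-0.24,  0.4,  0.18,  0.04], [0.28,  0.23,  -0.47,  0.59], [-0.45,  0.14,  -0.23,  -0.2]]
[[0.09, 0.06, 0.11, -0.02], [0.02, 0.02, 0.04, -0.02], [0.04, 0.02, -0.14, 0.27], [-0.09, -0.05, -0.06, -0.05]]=z@[[0.17, 0.11, 0.1, 0.03], [0.11, 0.08, 0.06, -0.0], [0.1, 0.06, 0.23, -0.13], [0.03, -0.00, -0.13, 0.34]]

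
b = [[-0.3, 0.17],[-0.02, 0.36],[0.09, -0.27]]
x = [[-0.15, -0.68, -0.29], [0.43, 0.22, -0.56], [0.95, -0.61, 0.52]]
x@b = [[0.03, -0.19], [-0.18, 0.3], [-0.23, -0.2]]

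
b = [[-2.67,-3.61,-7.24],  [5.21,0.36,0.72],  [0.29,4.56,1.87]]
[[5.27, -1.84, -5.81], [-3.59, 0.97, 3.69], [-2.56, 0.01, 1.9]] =b@ [[-0.62, 0.16, 0.63], [-0.40, -0.11, 0.18], [-0.3, 0.25, 0.48]]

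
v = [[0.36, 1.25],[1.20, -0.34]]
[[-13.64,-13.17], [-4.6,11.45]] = v@[[-6.4, 6.06],[-9.07, -12.28]]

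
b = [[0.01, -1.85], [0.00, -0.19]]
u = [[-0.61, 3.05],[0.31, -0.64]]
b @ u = [[-0.58, 1.21], [-0.06, 0.12]]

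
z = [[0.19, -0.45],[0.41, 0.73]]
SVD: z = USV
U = [[-0.40, 0.92], [0.92, 0.40]]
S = [0.9, 0.36]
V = [[0.33, 0.94], [0.94, -0.33]]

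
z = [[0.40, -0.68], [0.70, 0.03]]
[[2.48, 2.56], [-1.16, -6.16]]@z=[[2.78, -1.61],  [-4.78, 0.6]]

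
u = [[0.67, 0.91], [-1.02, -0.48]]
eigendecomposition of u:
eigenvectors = [[(-0.41-0.55j), -0.41+0.55j], [(0.73+0j), (0.73-0j)]]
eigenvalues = [(0.1+0.77j), (0.1-0.77j)]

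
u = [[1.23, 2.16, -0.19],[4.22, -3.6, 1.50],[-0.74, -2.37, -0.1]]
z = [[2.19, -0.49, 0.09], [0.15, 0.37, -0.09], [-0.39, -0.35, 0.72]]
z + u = [[3.42,  1.67,  -0.1], [4.37,  -3.23,  1.41], [-1.13,  -2.72,  0.62]]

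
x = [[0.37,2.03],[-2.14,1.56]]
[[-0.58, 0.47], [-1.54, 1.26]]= x @ [[0.45, -0.37], [-0.37, 0.30]]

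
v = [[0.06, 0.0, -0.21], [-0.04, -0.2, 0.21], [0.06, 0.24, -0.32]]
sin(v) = [[0.06, -0.0, -0.21], [-0.04, -0.19, 0.20], [0.06, 0.23, -0.31]]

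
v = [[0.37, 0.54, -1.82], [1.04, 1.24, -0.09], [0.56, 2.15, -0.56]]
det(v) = -2.70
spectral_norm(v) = 2.98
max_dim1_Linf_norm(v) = 2.15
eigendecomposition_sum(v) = [[(0.31+0.54j),  -0.11+0.85j,  -0.53-0.26j],[0.47-0.32j,  0.78+0.04j,  (-0.2+0.5j)],[(0.36-0.5j),  (0.82-0.24j),  -0.03+0.59j]] + [[0.31-0.54j, (-0.11-0.85j), (-0.53+0.26j)], [(0.47+0.32j), 0.78-0.04j, -0.20-0.50j], [0.36+0.50j, 0.82+0.24j, -0.03-0.59j]] + [[(-0.25+0j), (0.76+0j), -0.75+0.00j], [0.11-0.00j, -0.32-0.00j, 0.32-0.00j], [(-0.17+0j), (0.51+0j), -0.51+0.00j]]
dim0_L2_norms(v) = [1.24, 2.54, 1.91]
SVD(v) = [[-0.46, 0.88, -0.14],  [-0.48, -0.38, -0.79],  [-0.74, -0.30, 0.6]] @ diag([2.978368055683061, 1.5506414058262354, 0.5854356970871648]) @ [[-0.37, -0.82, 0.44], [-0.15, -0.41, -0.90], [-0.92, 0.4, -0.03]]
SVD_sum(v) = [[0.50, 1.13, -0.60], [0.53, 1.18, -0.63], [0.81, 1.82, -0.97]] + [[-0.21, -0.56, -1.22], [0.09, 0.24, 0.53], [0.07, 0.19, 0.42]] + [[0.07, -0.03, 0.0], [0.42, -0.18, 0.01], [-0.32, 0.14, -0.01]]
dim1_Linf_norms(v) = [1.82, 1.24, 2.15]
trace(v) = 1.05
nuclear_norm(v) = 5.11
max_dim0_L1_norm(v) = 3.93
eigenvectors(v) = [[0.59+0.00j, (0.59-0j), (0.78+0j)], [-0.04-0.54j, -0.04+0.54j, (-0.33+0j)], [(-0.24-0.54j), -0.24+0.54j, 0.53+0.00j]]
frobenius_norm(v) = 3.41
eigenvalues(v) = [(1.06+1.17j), (1.06-1.17j), (-1.08+0j)]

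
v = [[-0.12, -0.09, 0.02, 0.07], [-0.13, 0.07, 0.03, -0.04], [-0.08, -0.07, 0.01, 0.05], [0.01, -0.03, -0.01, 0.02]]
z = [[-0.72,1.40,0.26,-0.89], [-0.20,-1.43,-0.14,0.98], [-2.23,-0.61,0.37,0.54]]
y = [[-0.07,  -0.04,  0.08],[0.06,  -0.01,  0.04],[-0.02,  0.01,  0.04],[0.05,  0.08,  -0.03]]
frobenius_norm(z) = 3.49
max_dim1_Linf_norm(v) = 0.13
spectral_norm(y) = 0.15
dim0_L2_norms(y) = [0.11, 0.09, 0.1]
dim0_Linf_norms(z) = [2.23, 1.43, 0.37, 0.98]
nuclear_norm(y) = 0.28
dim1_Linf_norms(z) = [1.4, 1.43, 2.23]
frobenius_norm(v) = 0.26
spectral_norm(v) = 0.21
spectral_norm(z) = 2.65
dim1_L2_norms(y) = [0.11, 0.07, 0.05, 0.1]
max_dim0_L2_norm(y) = 0.11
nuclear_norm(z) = 4.96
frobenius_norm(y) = 0.17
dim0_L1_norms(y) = [0.2, 0.14, 0.19]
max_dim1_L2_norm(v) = 0.17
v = y @ z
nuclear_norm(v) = 0.37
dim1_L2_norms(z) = [1.83, 1.75, 2.4]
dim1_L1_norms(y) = [0.19, 0.11, 0.07, 0.16]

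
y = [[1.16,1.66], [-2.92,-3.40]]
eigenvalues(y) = [-0.53, -1.71]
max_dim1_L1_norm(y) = 6.32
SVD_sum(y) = [[1.29, 1.55], [-2.86, -3.45]] + [[-0.13, 0.11], [-0.06, 0.05]]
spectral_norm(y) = 4.91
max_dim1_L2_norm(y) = 4.48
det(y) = 0.90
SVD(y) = [[-0.41, 0.91], [0.91, 0.41]] @ diag([4.914654214158713, 0.18377691708156277]) @ [[-0.64, -0.77], [-0.77, 0.64]]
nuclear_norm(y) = 5.10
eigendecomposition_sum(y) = [[-1.28, -0.74],[1.3, 0.75]] + [[2.44, 2.4],  [-4.22, -4.15]]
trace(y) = -2.24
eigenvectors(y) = [[0.70, -0.50], [-0.71, 0.87]]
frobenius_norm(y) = 4.92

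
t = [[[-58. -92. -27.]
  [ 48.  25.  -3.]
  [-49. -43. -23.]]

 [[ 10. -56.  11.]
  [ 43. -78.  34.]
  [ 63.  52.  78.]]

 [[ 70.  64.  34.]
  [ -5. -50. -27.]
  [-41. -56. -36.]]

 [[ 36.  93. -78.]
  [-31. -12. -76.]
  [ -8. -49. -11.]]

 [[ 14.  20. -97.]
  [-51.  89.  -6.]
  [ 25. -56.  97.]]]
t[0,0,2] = -27.0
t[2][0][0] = 70.0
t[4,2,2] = 97.0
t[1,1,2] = 34.0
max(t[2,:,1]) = 64.0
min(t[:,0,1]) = -92.0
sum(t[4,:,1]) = 53.0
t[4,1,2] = -6.0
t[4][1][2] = -6.0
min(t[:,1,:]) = -78.0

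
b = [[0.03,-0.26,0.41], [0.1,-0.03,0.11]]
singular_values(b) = [0.5, 0.1]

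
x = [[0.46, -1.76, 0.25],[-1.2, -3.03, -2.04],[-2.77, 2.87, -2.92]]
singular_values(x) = [5.16, 4.0, 0.0]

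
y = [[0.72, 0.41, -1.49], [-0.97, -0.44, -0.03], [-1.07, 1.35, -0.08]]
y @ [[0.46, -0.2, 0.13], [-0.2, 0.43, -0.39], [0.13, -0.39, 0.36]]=[[0.06, 0.61, -0.60], [-0.36, 0.02, 0.03], [-0.77, 0.83, -0.69]]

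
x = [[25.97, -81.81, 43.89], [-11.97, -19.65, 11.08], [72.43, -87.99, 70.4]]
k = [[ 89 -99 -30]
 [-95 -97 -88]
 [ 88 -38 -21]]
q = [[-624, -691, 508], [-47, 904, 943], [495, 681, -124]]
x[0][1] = -81.81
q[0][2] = 508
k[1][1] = -97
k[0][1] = -99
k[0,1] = -99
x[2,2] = 70.4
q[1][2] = 943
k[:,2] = [-30, -88, -21]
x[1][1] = -19.65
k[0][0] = 89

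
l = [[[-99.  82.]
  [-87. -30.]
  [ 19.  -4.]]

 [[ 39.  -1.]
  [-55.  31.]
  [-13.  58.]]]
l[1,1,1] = 31.0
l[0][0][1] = 82.0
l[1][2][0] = -13.0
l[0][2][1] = -4.0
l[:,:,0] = [[-99.0, -87.0, 19.0], [39.0, -55.0, -13.0]]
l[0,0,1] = 82.0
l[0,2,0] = 19.0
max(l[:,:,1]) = 82.0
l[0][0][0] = -99.0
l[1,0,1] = -1.0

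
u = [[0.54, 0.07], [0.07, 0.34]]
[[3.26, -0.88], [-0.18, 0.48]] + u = [[3.8, -0.81], [-0.11, 0.82]]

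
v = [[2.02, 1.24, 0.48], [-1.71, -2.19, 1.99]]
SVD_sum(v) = [[1.26, 1.27, -0.75], [-2.15, -2.17, 1.27]] + [[0.76, -0.03, 1.23],[0.44, -0.02, 0.72]]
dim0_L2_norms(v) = [2.65, 2.52, 2.05]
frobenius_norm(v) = 4.19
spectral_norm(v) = 3.84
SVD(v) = [[-0.51, 0.86], [0.86, 0.51]] @ diag([3.839122816764443, 1.6702802153526957]) @ [[-0.65,  -0.66,  0.38], [0.53,  -0.02,  0.85]]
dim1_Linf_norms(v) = [2.02, 2.19]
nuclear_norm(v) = 5.51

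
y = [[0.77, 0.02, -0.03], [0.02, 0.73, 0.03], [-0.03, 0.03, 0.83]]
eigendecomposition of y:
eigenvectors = [[0.43,-0.85,-0.32], [-0.85,-0.5,0.19], [0.32,-0.19,0.93]]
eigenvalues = [0.71, 0.78, 0.85]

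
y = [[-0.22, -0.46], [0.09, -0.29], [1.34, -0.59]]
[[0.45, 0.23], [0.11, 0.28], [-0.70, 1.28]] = y@[[-0.79, 0.61], [-0.61, -0.79]]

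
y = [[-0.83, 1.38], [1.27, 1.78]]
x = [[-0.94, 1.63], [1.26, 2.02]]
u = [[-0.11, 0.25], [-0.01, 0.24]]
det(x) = -3.95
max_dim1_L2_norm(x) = 2.38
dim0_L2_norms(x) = [1.57, 2.6]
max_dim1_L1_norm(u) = 0.36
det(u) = -0.02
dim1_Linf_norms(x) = [1.63, 2.02]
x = y + u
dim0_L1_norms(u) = [0.12, 0.49]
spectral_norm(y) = 2.34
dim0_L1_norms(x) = [2.2, 3.65]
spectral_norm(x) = 2.64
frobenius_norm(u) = 0.36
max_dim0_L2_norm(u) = 0.35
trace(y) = 0.95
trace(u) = 0.13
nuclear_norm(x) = 4.14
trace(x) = 1.08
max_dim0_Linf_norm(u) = 0.25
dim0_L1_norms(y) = [2.1, 3.16]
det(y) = -3.23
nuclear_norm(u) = 0.42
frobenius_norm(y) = 2.72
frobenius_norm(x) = 3.03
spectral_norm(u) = 0.36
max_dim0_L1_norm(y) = 3.16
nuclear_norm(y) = 3.72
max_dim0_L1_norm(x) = 3.65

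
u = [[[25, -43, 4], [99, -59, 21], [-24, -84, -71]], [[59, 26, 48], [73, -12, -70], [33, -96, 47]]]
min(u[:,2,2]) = -71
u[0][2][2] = -71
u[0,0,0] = 25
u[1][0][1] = 26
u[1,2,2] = 47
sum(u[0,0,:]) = -14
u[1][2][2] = 47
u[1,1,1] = -12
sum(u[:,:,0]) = 265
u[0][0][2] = 4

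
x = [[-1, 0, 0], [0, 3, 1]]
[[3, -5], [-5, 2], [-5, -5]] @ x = [[-3, -15, -5], [5, 6, 2], [5, -15, -5]]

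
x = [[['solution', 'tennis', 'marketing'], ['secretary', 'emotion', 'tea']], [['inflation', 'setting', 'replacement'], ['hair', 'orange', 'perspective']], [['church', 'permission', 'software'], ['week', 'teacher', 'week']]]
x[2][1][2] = 'week'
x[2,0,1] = 'permission'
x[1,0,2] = 'replacement'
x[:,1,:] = [['secretary', 'emotion', 'tea'], ['hair', 'orange', 'perspective'], ['week', 'teacher', 'week']]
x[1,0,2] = 'replacement'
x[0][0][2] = 'marketing'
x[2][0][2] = 'software'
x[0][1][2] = 'tea'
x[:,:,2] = [['marketing', 'tea'], ['replacement', 'perspective'], ['software', 'week']]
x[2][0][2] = 'software'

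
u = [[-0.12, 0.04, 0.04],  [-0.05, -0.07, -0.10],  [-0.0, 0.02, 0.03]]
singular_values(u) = [0.14, 0.13, 0.0]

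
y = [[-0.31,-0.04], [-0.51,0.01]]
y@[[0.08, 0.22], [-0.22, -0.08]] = [[-0.02, -0.06],[-0.04, -0.11]]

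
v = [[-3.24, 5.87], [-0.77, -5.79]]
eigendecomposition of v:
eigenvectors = [[0.94+0.00j, (0.94-0j)], [-0.20+0.27j, (-0.2-0.27j)]]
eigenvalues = [(-4.51+1.7j), (-4.51-1.7j)]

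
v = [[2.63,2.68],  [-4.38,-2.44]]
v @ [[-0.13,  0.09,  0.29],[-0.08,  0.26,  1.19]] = [[-0.56, 0.93, 3.95], [0.76, -1.03, -4.17]]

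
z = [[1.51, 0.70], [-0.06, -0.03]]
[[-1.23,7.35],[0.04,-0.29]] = z @[[-2.24, 5.64],[3.07, -1.66]]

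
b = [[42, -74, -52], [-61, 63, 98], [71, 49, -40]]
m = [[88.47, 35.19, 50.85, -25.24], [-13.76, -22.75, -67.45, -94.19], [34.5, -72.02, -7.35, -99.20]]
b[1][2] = 98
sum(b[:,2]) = 6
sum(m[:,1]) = -59.58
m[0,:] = [88.47, 35.19, 50.85, -25.24]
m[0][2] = 50.85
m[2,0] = 34.5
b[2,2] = -40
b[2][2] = -40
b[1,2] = 98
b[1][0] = -61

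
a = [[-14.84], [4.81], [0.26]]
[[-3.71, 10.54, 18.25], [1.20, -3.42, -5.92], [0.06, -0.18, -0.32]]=a @[[0.25, -0.71, -1.23]]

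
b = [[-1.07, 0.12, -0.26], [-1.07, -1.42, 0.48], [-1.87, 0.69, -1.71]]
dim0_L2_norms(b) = [2.41, 1.58, 1.8]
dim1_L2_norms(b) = [1.11, 1.84, 2.63]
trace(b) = -4.20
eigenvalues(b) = [-0.55, -1.33, -2.32]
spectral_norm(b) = 2.81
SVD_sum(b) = [[-0.81, 0.19, -0.59], [-0.24, 0.06, -0.18], [-2.07, 0.49, -1.50]] + [[-0.14,  -0.24,  0.12], [-0.85,  -1.44,  0.71], [0.16,  0.27,  -0.13]] + [[-0.11, 0.17, 0.21], [0.03, -0.04, -0.05], [0.04, -0.06, -0.08]]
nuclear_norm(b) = 5.00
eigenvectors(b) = [[-0.21, 0.19, 0.22], [0.66, 0.81, -0.24], [0.73, 0.56, 0.94]]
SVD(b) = [[-0.36, -0.16, -0.92], [-0.11, -0.97, 0.22], [-0.93, 0.18, 0.33]] @ diag([2.813280340662563, 1.8703348686879624, 0.32093800618112883]) @ [[0.79, -0.19, 0.58], [0.47, 0.79, -0.39], [0.38, -0.58, -0.72]]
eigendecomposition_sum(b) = [[-0.27, 0.02, 0.07],[0.84, -0.05, -0.21],[0.93, -0.05, -0.23]] + [[-0.51,-0.23,0.06], [-2.23,-1.00,0.26], [-1.54,-0.69,0.18]] + [[-0.29, 0.33, -0.39],[0.32, -0.37, 0.43],[-1.25, 1.44, -1.66]]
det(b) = -1.69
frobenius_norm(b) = 3.39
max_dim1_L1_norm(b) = 4.27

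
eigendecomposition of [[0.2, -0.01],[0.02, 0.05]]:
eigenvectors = [[0.99, 0.07], [0.13, 1.0]]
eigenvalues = [0.2, 0.05]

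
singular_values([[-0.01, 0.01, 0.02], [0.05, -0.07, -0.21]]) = [0.23, 0.01]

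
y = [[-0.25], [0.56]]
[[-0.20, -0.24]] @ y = [[-0.08]]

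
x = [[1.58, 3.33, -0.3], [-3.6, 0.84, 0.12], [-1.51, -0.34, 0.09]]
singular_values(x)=[4.35, 3.29, 0.01]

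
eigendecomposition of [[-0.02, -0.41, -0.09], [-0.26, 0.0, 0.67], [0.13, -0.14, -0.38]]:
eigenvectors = [[(-0.73+0j), -0.92+0.00j, -0.92-0.00j], [-0.67+0.00j, 0.11+0.07j, 0.11-0.07j], [(0.1+0j), (-0.36+0j), (-0.36-0j)]]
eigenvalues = [(-0.39+0j), (-0.01+0.03j), (-0.01-0.03j)]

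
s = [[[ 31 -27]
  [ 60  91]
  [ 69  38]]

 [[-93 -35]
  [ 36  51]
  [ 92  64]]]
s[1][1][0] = 36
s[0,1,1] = 91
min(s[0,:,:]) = -27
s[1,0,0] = -93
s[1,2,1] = 64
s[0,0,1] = -27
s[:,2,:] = [[69, 38], [92, 64]]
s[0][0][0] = 31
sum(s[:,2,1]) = 102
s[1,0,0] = -93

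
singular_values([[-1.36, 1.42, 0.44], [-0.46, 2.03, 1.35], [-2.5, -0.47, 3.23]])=[4.51, 2.43, 0.92]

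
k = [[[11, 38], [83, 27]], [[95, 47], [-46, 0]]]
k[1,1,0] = -46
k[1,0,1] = 47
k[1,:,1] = [47, 0]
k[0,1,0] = 83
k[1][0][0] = 95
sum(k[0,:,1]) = 65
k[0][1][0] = 83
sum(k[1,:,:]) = 96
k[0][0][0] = 11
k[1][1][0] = -46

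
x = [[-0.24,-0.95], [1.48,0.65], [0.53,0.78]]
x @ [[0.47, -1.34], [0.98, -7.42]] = [[-1.04, 7.37], [1.33, -6.81], [1.01, -6.5]]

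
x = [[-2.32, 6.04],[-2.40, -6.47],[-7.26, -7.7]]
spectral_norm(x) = 13.00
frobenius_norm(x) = 14.19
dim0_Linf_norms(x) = [7.26, 7.7]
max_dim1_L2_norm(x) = 10.58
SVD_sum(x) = [[2.01, 3.68],[-3.27, -5.99],[-4.91, -8.99]] + [[-4.33,2.36], [0.87,-0.48], [-2.35,1.29]]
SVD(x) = [[0.32, 0.87], [-0.53, -0.17], [-0.79, 0.47]] @ diag([12.999561080310217, 5.700343122943028]) @ [[0.48, 0.88], [-0.88, 0.48]]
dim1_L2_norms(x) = [6.47, 6.9, 10.58]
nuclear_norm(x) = 18.70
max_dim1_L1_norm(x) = 14.96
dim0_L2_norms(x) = [7.99, 11.73]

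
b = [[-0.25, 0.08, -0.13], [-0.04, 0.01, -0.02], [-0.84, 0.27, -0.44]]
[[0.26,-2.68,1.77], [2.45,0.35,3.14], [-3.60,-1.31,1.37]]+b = [[0.01, -2.6, 1.64],  [2.41, 0.36, 3.12],  [-4.44, -1.04, 0.93]]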